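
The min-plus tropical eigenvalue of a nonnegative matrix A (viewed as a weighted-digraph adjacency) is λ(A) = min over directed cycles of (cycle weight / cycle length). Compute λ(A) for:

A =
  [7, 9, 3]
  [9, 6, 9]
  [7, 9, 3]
λ(A) = 3

Enumerate directed cycles and compute their means (weight / length). Sample:
  cycle 0 → 0: weight = 7, length = 1, mean = 7/1 ≈ 7.000
  cycle 1 → 1: weight = 6, length = 1, mean = 6/1 ≈ 6.000
  cycle 2 → 2: weight = 3, length = 1, mean = 3/1 ≈ 3.000
  cycle 0 → 1 → 0: weight = 18, length = 2, mean = 18/2 ≈ 9.000
  cycle 0 → 2 → 0: weight = 10, length = 2, mean = 10/2 ≈ 5.000
  cycle 1 → 0 → 1: weight = 18, length = 2, mean = 18/2 ≈ 9.000
Minimum mean = 3.000, attained e.g. along the cycle 2 → 2 with weight 3 and length 1. So λ(A) = 3/1 = 3.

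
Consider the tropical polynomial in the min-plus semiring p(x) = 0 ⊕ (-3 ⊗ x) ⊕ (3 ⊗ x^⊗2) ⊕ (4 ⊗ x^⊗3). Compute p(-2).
p(-2) = -5

A tropical monomial a ⊗ x^⊗i evaluates to a + i · x. Evaluating each term at x = -2:
  Term 0 contributes 0 + 0 · -2 = 0
  Term 1 contributes -3 + 1 · -2 = -5
  Term 2 contributes 3 + 2 · -2 = -1
  Term 3 contributes 4 + 3 · -2 = -2
p(-2) = ⊕ of these = min[0, -5, -1, -2] = -5.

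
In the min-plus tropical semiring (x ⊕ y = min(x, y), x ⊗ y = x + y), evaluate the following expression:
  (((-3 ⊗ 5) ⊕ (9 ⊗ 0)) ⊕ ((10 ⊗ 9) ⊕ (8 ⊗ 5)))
(((-3 ⊗ 5) ⊕ (9 ⊗ 0)) ⊕ ((10 ⊗ 9) ⊕ (8 ⊗ 5))) = 2

Expand innermost to outermost. Recall ⊕ takes the minimum of its arguments and ⊗ takes their sum. Working out the expression (((-3 ⊗ 5) ⊕ (9 ⊗ 0)) ⊕ ((10 ⊗ 9) ⊕ (8 ⊗ 5))) gives 2.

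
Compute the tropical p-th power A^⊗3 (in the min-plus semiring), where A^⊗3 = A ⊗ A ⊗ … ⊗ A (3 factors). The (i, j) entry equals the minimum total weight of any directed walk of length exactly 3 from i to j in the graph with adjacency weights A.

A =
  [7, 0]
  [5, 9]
A^⊗3 =
  [12, 5]
  [10, 12]

Each entry (A^⊗3)_ij equals the minimum over all length-3 walks i = v_0 → v_1 → … → v_3 = j of Σ_t A[v_t][v_{t+1}]. For example, for (i, j) = (0, 1) we minimise over 4 possible intermediate vertex sequences; the minimum is 5, attained along the walk 0 → 1 → 0 → 1.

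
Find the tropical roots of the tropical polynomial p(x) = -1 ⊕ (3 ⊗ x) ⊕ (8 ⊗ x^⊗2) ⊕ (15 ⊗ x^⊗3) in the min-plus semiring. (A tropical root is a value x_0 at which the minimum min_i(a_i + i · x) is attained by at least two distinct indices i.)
Roots: {-7, -5, -4}

Each tropical root is a break point of the lower envelope of the lines y = a_i + i · x (there are 4 lines, with slopes 0, 1, ..., 3). Only the lines that attain the minimum somewhere contribute to roots; other lines are dominated. Here the surviving (envelope) indices are i = 3, i = 2, i = 1, i = 0.
Intersections between consecutive envelope lines give the roots: for adjacent envelope indices i < j the intersection is x = (a_i − a_j) / (j − i). Reading off the sorted break points: {-7, -5, -4}.
Verification: at each break x_0, at least two indices attain the minimum of min_i(a_i + i · x_0).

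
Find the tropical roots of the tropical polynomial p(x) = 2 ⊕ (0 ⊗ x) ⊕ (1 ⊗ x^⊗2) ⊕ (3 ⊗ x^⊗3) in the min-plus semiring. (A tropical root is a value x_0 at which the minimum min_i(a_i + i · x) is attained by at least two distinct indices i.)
Roots: {-2, -1, 2}

Each tropical root is a break point of the lower envelope of the lines y = a_i + i · x (there are 4 lines, with slopes 0, 1, ..., 3). Only the lines that attain the minimum somewhere contribute to roots; other lines are dominated. Here the surviving (envelope) indices are i = 3, i = 2, i = 1, i = 0.
Intersections between consecutive envelope lines give the roots: for adjacent envelope indices i < j the intersection is x = (a_i − a_j) / (j − i). Reading off the sorted break points: {-2, -1, 2}.
Verification: at each break x_0, at least two indices attain the minimum of min_i(a_i + i · x_0).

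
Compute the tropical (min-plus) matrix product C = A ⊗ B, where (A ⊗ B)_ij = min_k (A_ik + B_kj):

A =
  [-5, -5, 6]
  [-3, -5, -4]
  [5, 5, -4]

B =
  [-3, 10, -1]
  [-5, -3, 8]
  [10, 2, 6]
A ⊗ B =
  [-10, -8, -6]
  [-10, -8, -4]
  [0, -2, 2]

Apply the min-plus product entry-by-entry:
  C[0][0] = min over k of (A[0][0] + B[0][0] = -5 + -3 = -8, A[0][1] + B[1][0] = -5 + -5 = -10, A[0][2] + B[2][0] = 6 + 10 = 16) = -10 (attained at k = 1)
  C[0][1] = min over k of (A[0][0] + B[0][1] = -5 + 10 = 5, A[0][1] + B[1][1] = -5 + -3 = -8, A[0][2] + B[2][1] = 6 + 2 = 8) = -8 (attained at k = 1)
  C[0][2] = min over k of (A[0][0] + B[0][2] = -5 + -1 = -6, A[0][1] + B[1][2] = -5 + 8 = 3, A[0][2] + B[2][2] = 6 + 6 = 12) = -6 (attained at k = 0)
  C[1][0] = min over k of (A[1][0] + B[0][0] = -3 + -3 = -6, A[1][1] + B[1][0] = -5 + -5 = -10, A[1][2] + B[2][0] = -4 + 10 = 6) = -10 (attained at k = 1)
  C[1][1] = min over k of (A[1][0] + B[0][1] = -3 + 10 = 7, A[1][1] + B[1][1] = -5 + -3 = -8, A[1][2] + B[2][1] = -4 + 2 = -2) = -8 (attained at k = 1)
  C[1][2] = min over k of (A[1][0] + B[0][2] = -3 + -1 = -4, A[1][1] + B[1][2] = -5 + 8 = 3, A[1][2] + B[2][2] = -4 + 6 = 2) = -4 (attained at k = 0)
  C[2][0] = min over k of (A[2][0] + B[0][0] = 5 + -3 = 2, A[2][1] + B[1][0] = 5 + -5 = 0, A[2][2] + B[2][0] = -4 + 10 = 6) = 0 (attained at k = 1)
  C[2][1] = min over k of (A[2][0] + B[0][1] = 5 + 10 = 15, A[2][1] + B[1][1] = 5 + -3 = 2, A[2][2] + B[2][1] = -4 + 2 = -2) = -2 (attained at k = 2)
  C[2][2] = min over k of (A[2][0] + B[0][2] = 5 + -1 = 4, A[2][1] + B[1][2] = 5 + 8 = 13, A[2][2] + B[2][2] = -4 + 6 = 2) = 2 (attained at k = 2)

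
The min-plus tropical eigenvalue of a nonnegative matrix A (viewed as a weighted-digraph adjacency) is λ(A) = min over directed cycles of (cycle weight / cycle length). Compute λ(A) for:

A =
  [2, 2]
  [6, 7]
λ(A) = 2

Enumerate directed cycles and compute their means (weight / length). Sample:
  cycle 0 → 0: weight = 2, length = 1, mean = 2/1 ≈ 2.000
  cycle 1 → 1: weight = 7, length = 1, mean = 7/1 ≈ 7.000
  cycle 0 → 1 → 0: weight = 8, length = 2, mean = 8/2 ≈ 4.000
  cycle 1 → 0 → 1: weight = 8, length = 2, mean = 8/2 ≈ 4.000
Minimum mean = 2.000, attained e.g. along the cycle 0 → 0 with weight 2 and length 1. So λ(A) = 2/1 = 2.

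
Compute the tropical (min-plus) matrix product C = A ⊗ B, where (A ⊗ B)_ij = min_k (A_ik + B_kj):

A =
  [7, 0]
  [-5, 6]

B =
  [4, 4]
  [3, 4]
A ⊗ B =
  [3, 4]
  [-1, -1]

Apply the min-plus product entry-by-entry:
  C[0][0] = min over k of (A[0][0] + B[0][0] = 7 + 4 = 11, A[0][1] + B[1][0] = 0 + 3 = 3) = 3 (attained at k = 1)
  C[0][1] = min over k of (A[0][0] + B[0][1] = 7 + 4 = 11, A[0][1] + B[1][1] = 0 + 4 = 4) = 4 (attained at k = 1)
  C[1][0] = min over k of (A[1][0] + B[0][0] = -5 + 4 = -1, A[1][1] + B[1][0] = 6 + 3 = 9) = -1 (attained at k = 0)
  C[1][1] = min over k of (A[1][0] + B[0][1] = -5 + 4 = -1, A[1][1] + B[1][1] = 6 + 4 = 10) = -1 (attained at k = 0)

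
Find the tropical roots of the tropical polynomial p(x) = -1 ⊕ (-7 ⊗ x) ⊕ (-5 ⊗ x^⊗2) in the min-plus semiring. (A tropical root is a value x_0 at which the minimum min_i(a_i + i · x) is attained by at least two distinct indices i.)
Roots: {-2, 6}

Each tropical root is a break point of the lower envelope of the lines y = a_i + i · x (there are 3 lines, with slopes 0, 1, ..., 2). Only the lines that attain the minimum somewhere contribute to roots; other lines are dominated. Here the surviving (envelope) indices are i = 2, i = 1, i = 0.
Intersections between consecutive envelope lines give the roots: for adjacent envelope indices i < j the intersection is x = (a_i − a_j) / (j − i). Reading off the sorted break points: {-2, 6}.
Verification: at each break x_0, at least two indices attain the minimum of min_i(a_i + i · x_0).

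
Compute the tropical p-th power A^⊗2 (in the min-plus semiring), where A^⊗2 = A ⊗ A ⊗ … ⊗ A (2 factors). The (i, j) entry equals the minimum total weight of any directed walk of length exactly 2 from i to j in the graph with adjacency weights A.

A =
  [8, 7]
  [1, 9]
A^⊗2 =
  [8, 15]
  [9, 8]

Each entry (A^⊗2)_ij equals the minimum over all length-2 walks i = v_0 → v_1 → … → v_2 = j of Σ_t A[v_t][v_{t+1}]. For example, for (i, j) = (0, 1) we minimise over 2 possible intermediate vertex sequences; the minimum is 15, attained along the walk 0 → 0 → 1.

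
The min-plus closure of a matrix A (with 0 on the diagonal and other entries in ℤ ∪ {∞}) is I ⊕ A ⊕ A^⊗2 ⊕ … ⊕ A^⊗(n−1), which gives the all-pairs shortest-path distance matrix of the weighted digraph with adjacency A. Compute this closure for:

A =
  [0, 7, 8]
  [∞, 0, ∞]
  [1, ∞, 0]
Closure =
  [0, 7, 8]
  [∞, 0, ∞]
  [1, 8, 0]

This is the Floyd-Warshall all-pairs shortest-path computation. For each intermediate vertex k = 0, 1, …, 2, update dist[i][j] ← min(dist[i][j], dist[i][k] + dist[k][j]). The final matrix gives, for each (i, j), the minimum total weight of any directed path from i to j (possibly empty when i = j).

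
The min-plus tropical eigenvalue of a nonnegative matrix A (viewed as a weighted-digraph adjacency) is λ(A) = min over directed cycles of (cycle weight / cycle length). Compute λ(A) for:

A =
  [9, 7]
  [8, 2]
λ(A) = 2

Enumerate directed cycles and compute their means (weight / length). Sample:
  cycle 0 → 0: weight = 9, length = 1, mean = 9/1 ≈ 9.000
  cycle 1 → 1: weight = 2, length = 1, mean = 2/1 ≈ 2.000
  cycle 0 → 1 → 0: weight = 15, length = 2, mean = 15/2 ≈ 7.500
  cycle 1 → 0 → 1: weight = 15, length = 2, mean = 15/2 ≈ 7.500
Minimum mean = 2.000, attained e.g. along the cycle 1 → 1 with weight 2 and length 1. So λ(A) = 2/1 = 2.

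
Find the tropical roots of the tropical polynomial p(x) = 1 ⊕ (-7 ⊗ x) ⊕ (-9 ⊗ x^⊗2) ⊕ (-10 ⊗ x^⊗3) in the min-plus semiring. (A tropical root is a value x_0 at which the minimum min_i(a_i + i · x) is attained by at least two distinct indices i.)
Roots: {1, 2, 8}

Each tropical root is a break point of the lower envelope of the lines y = a_i + i · x (there are 4 lines, with slopes 0, 1, ..., 3). Only the lines that attain the minimum somewhere contribute to roots; other lines are dominated. Here the surviving (envelope) indices are i = 3, i = 2, i = 1, i = 0.
Intersections between consecutive envelope lines give the roots: for adjacent envelope indices i < j the intersection is x = (a_i − a_j) / (j − i). Reading off the sorted break points: {1, 2, 8}.
Verification: at each break x_0, at least two indices attain the minimum of min_i(a_i + i · x_0).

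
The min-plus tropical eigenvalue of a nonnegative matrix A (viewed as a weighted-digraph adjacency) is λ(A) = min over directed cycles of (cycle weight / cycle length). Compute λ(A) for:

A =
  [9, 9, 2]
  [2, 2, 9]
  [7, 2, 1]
λ(A) = 1

Enumerate directed cycles and compute their means (weight / length). Sample:
  cycle 0 → 0: weight = 9, length = 1, mean = 9/1 ≈ 9.000
  cycle 1 → 1: weight = 2, length = 1, mean = 2/1 ≈ 2.000
  cycle 2 → 2: weight = 1, length = 1, mean = 1/1 ≈ 1.000
  cycle 0 → 1 → 0: weight = 11, length = 2, mean = 11/2 ≈ 5.500
  cycle 0 → 2 → 0: weight = 9, length = 2, mean = 9/2 ≈ 4.500
  cycle 1 → 0 → 1: weight = 11, length = 2, mean = 11/2 ≈ 5.500
Minimum mean = 1.000, attained e.g. along the cycle 2 → 2 with weight 1 and length 1. So λ(A) = 1/1 = 1.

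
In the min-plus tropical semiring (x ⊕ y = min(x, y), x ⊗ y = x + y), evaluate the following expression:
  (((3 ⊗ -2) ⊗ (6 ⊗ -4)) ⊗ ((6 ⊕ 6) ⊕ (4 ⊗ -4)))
(((3 ⊗ -2) ⊗ (6 ⊗ -4)) ⊗ ((6 ⊕ 6) ⊕ (4 ⊗ -4))) = 3

Expand innermost to outermost. Recall ⊕ takes the minimum of its arguments and ⊗ takes their sum. Working out the expression (((3 ⊗ -2) ⊗ (6 ⊗ -4)) ⊗ ((6 ⊕ 6) ⊕ (4 ⊗ -4))) gives 3.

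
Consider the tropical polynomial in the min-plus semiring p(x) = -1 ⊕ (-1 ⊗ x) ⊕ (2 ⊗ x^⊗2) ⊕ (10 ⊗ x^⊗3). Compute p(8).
p(8) = -1

A tropical monomial a ⊗ x^⊗i evaluates to a + i · x. Evaluating each term at x = 8:
  Term 0 contributes -1 + 0 · 8 = -1
  Term 1 contributes -1 + 1 · 8 = 7
  Term 2 contributes 2 + 2 · 8 = 18
  Term 3 contributes 10 + 3 · 8 = 34
p(8) = ⊕ of these = min[-1, 7, 18, 34] = -1.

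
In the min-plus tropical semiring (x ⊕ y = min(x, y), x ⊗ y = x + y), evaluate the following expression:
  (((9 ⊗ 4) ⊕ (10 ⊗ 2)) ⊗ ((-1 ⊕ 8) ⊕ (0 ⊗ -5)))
(((9 ⊗ 4) ⊕ (10 ⊗ 2)) ⊗ ((-1 ⊕ 8) ⊕ (0 ⊗ -5))) = 7

Expand innermost to outermost. Recall ⊕ takes the minimum of its arguments and ⊗ takes their sum. Working out the expression (((9 ⊗ 4) ⊕ (10 ⊗ 2)) ⊗ ((-1 ⊕ 8) ⊕ (0 ⊗ -5))) gives 7.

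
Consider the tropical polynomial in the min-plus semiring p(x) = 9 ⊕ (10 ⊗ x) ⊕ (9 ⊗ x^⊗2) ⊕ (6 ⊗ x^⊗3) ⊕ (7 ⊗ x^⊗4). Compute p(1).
p(1) = 9

A tropical monomial a ⊗ x^⊗i evaluates to a + i · x. Evaluating each term at x = 1:
  Term 0 contributes 9 + 0 · 1 = 9
  Term 1 contributes 10 + 1 · 1 = 11
  Term 2 contributes 9 + 2 · 1 = 11
  Term 3 contributes 6 + 3 · 1 = 9
  Term 4 contributes 7 + 4 · 1 = 11
p(1) = ⊕ of these = min[9, 11, 11, 9, 11] = 9.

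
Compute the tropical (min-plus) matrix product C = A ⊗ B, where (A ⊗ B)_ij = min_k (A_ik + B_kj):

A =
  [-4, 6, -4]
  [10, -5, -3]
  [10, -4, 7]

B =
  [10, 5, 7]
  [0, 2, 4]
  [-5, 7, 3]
A ⊗ B =
  [-9, 1, -1]
  [-8, -3, -1]
  [-4, -2, 0]

Apply the min-plus product entry-by-entry:
  C[0][0] = min over k of (A[0][0] + B[0][0] = -4 + 10 = 6, A[0][1] + B[1][0] = 6 + 0 = 6, A[0][2] + B[2][0] = -4 + -5 = -9) = -9 (attained at k = 2)
  C[0][1] = min over k of (A[0][0] + B[0][1] = -4 + 5 = 1, A[0][1] + B[1][1] = 6 + 2 = 8, A[0][2] + B[2][1] = -4 + 7 = 3) = 1 (attained at k = 0)
  C[0][2] = min over k of (A[0][0] + B[0][2] = -4 + 7 = 3, A[0][1] + B[1][2] = 6 + 4 = 10, A[0][2] + B[2][2] = -4 + 3 = -1) = -1 (attained at k = 2)
  C[1][0] = min over k of (A[1][0] + B[0][0] = 10 + 10 = 20, A[1][1] + B[1][0] = -5 + 0 = -5, A[1][2] + B[2][0] = -3 + -5 = -8) = -8 (attained at k = 2)
  C[1][1] = min over k of (A[1][0] + B[0][1] = 10 + 5 = 15, A[1][1] + B[1][1] = -5 + 2 = -3, A[1][2] + B[2][1] = -3 + 7 = 4) = -3 (attained at k = 1)
  C[1][2] = min over k of (A[1][0] + B[0][2] = 10 + 7 = 17, A[1][1] + B[1][2] = -5 + 4 = -1, A[1][2] + B[2][2] = -3 + 3 = 0) = -1 (attained at k = 1)
  C[2][0] = min over k of (A[2][0] + B[0][0] = 10 + 10 = 20, A[2][1] + B[1][0] = -4 + 0 = -4, A[2][2] + B[2][0] = 7 + -5 = 2) = -4 (attained at k = 1)
  C[2][1] = min over k of (A[2][0] + B[0][1] = 10 + 5 = 15, A[2][1] + B[1][1] = -4 + 2 = -2, A[2][2] + B[2][1] = 7 + 7 = 14) = -2 (attained at k = 1)
  C[2][2] = min over k of (A[2][0] + B[0][2] = 10 + 7 = 17, A[2][1] + B[1][2] = -4 + 4 = 0, A[2][2] + B[2][2] = 7 + 3 = 10) = 0 (attained at k = 1)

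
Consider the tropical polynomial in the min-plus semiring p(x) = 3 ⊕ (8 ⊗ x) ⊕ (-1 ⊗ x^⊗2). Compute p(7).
p(7) = 3

A tropical monomial a ⊗ x^⊗i evaluates to a + i · x. Evaluating each term at x = 7:
  Term 0 contributes 3 + 0 · 7 = 3
  Term 1 contributes 8 + 1 · 7 = 15
  Term 2 contributes -1 + 2 · 7 = 13
p(7) = ⊕ of these = min[3, 15, 13] = 3.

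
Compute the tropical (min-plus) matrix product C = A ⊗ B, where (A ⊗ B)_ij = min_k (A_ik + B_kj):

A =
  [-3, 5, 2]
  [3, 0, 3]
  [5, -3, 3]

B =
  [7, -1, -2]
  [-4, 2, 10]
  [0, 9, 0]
A ⊗ B =
  [1, -4, -5]
  [-4, 2, 1]
  [-7, -1, 3]

Apply the min-plus product entry-by-entry:
  C[0][0] = min over k of (A[0][0] + B[0][0] = -3 + 7 = 4, A[0][1] + B[1][0] = 5 + -4 = 1, A[0][2] + B[2][0] = 2 + 0 = 2) = 1 (attained at k = 1)
  C[0][1] = min over k of (A[0][0] + B[0][1] = -3 + -1 = -4, A[0][1] + B[1][1] = 5 + 2 = 7, A[0][2] + B[2][1] = 2 + 9 = 11) = -4 (attained at k = 0)
  C[0][2] = min over k of (A[0][0] + B[0][2] = -3 + -2 = -5, A[0][1] + B[1][2] = 5 + 10 = 15, A[0][2] + B[2][2] = 2 + 0 = 2) = -5 (attained at k = 0)
  C[1][0] = min over k of (A[1][0] + B[0][0] = 3 + 7 = 10, A[1][1] + B[1][0] = 0 + -4 = -4, A[1][2] + B[2][0] = 3 + 0 = 3) = -4 (attained at k = 1)
  C[1][1] = min over k of (A[1][0] + B[0][1] = 3 + -1 = 2, A[1][1] + B[1][1] = 0 + 2 = 2, A[1][2] + B[2][1] = 3 + 9 = 12) = 2 (attained at k = 0)
  C[1][2] = min over k of (A[1][0] + B[0][2] = 3 + -2 = 1, A[1][1] + B[1][2] = 0 + 10 = 10, A[1][2] + B[2][2] = 3 + 0 = 3) = 1 (attained at k = 0)
  C[2][0] = min over k of (A[2][0] + B[0][0] = 5 + 7 = 12, A[2][1] + B[1][0] = -3 + -4 = -7, A[2][2] + B[2][0] = 3 + 0 = 3) = -7 (attained at k = 1)
  C[2][1] = min over k of (A[2][0] + B[0][1] = 5 + -1 = 4, A[2][1] + B[1][1] = -3 + 2 = -1, A[2][2] + B[2][1] = 3 + 9 = 12) = -1 (attained at k = 1)
  C[2][2] = min over k of (A[2][0] + B[0][2] = 5 + -2 = 3, A[2][1] + B[1][2] = -3 + 10 = 7, A[2][2] + B[2][2] = 3 + 0 = 3) = 3 (attained at k = 0)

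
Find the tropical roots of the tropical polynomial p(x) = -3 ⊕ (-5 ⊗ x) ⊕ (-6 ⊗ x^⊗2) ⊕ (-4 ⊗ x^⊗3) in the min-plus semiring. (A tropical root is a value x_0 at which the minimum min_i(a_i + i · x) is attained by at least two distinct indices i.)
Roots: {-2, 1, 2}

Each tropical root is a break point of the lower envelope of the lines y = a_i + i · x (there are 4 lines, with slopes 0, 1, ..., 3). Only the lines that attain the minimum somewhere contribute to roots; other lines are dominated. Here the surviving (envelope) indices are i = 3, i = 2, i = 1, i = 0.
Intersections between consecutive envelope lines give the roots: for adjacent envelope indices i < j the intersection is x = (a_i − a_j) / (j − i). Reading off the sorted break points: {-2, 1, 2}.
Verification: at each break x_0, at least two indices attain the minimum of min_i(a_i + i · x_0).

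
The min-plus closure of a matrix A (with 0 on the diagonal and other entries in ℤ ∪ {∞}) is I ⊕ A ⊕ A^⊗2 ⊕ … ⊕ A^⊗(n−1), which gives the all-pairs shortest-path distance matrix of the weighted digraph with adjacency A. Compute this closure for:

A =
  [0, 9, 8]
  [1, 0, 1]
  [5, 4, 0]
Closure =
  [0, 9, 8]
  [1, 0, 1]
  [5, 4, 0]

This is the Floyd-Warshall all-pairs shortest-path computation. For each intermediate vertex k = 0, 1, …, 2, update dist[i][j] ← min(dist[i][j], dist[i][k] + dist[k][j]). The final matrix gives, for each (i, j), the minimum total weight of any directed path from i to j (possibly empty when i = j).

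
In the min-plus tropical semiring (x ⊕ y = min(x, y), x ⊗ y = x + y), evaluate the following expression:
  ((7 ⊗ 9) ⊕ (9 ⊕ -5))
((7 ⊗ 9) ⊕ (9 ⊕ -5)) = -5

Expand innermost to outermost. Recall ⊕ takes the minimum of its arguments and ⊗ takes their sum. Working out the expression ((7 ⊗ 9) ⊕ (9 ⊕ -5)) gives -5.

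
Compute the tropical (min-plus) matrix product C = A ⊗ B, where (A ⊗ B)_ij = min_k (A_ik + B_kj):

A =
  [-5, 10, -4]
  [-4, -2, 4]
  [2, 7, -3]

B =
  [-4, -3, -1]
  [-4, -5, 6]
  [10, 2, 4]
A ⊗ B =
  [-9, -8, -6]
  [-8, -7, -5]
  [-2, -1, 1]

Apply the min-plus product entry-by-entry:
  C[0][0] = min over k of (A[0][0] + B[0][0] = -5 + -4 = -9, A[0][1] + B[1][0] = 10 + -4 = 6, A[0][2] + B[2][0] = -4 + 10 = 6) = -9 (attained at k = 0)
  C[0][1] = min over k of (A[0][0] + B[0][1] = -5 + -3 = -8, A[0][1] + B[1][1] = 10 + -5 = 5, A[0][2] + B[2][1] = -4 + 2 = -2) = -8 (attained at k = 0)
  C[0][2] = min over k of (A[0][0] + B[0][2] = -5 + -1 = -6, A[0][1] + B[1][2] = 10 + 6 = 16, A[0][2] + B[2][2] = -4 + 4 = 0) = -6 (attained at k = 0)
  C[1][0] = min over k of (A[1][0] + B[0][0] = -4 + -4 = -8, A[1][1] + B[1][0] = -2 + -4 = -6, A[1][2] + B[2][0] = 4 + 10 = 14) = -8 (attained at k = 0)
  C[1][1] = min over k of (A[1][0] + B[0][1] = -4 + -3 = -7, A[1][1] + B[1][1] = -2 + -5 = -7, A[1][2] + B[2][1] = 4 + 2 = 6) = -7 (attained at k = 0)
  C[1][2] = min over k of (A[1][0] + B[0][2] = -4 + -1 = -5, A[1][1] + B[1][2] = -2 + 6 = 4, A[1][2] + B[2][2] = 4 + 4 = 8) = -5 (attained at k = 0)
  C[2][0] = min over k of (A[2][0] + B[0][0] = 2 + -4 = -2, A[2][1] + B[1][0] = 7 + -4 = 3, A[2][2] + B[2][0] = -3 + 10 = 7) = -2 (attained at k = 0)
  C[2][1] = min over k of (A[2][0] + B[0][1] = 2 + -3 = -1, A[2][1] + B[1][1] = 7 + -5 = 2, A[2][2] + B[2][1] = -3 + 2 = -1) = -1 (attained at k = 0)
  C[2][2] = min over k of (A[2][0] + B[0][2] = 2 + -1 = 1, A[2][1] + B[1][2] = 7 + 6 = 13, A[2][2] + B[2][2] = -3 + 4 = 1) = 1 (attained at k = 0)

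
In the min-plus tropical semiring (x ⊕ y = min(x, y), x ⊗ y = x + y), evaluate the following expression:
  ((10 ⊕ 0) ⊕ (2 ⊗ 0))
((10 ⊕ 0) ⊕ (2 ⊗ 0)) = 0

Expand innermost to outermost. Recall ⊕ takes the minimum of its arguments and ⊗ takes their sum. Working out the expression ((10 ⊕ 0) ⊕ (2 ⊗ 0)) gives 0.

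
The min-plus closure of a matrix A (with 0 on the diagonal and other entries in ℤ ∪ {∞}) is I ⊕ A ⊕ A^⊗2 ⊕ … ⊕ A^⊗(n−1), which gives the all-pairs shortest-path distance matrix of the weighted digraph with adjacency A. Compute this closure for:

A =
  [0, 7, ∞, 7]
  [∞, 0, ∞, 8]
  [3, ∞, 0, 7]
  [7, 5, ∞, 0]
Closure =
  [0, 7, ∞, 7]
  [15, 0, ∞, 8]
  [3, 10, 0, 7]
  [7, 5, ∞, 0]

This is the Floyd-Warshall all-pairs shortest-path computation. For each intermediate vertex k = 0, 1, …, 3, update dist[i][j] ← min(dist[i][j], dist[i][k] + dist[k][j]). The final matrix gives, for each (i, j), the minimum total weight of any directed path from i to j (possibly empty when i = j).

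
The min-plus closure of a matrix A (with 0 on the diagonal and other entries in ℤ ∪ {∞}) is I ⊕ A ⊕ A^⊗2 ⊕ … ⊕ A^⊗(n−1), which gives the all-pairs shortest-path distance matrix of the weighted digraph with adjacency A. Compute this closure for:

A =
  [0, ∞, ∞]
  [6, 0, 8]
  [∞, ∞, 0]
Closure =
  [0, ∞, ∞]
  [6, 0, 8]
  [∞, ∞, 0]

This is the Floyd-Warshall all-pairs shortest-path computation. For each intermediate vertex k = 0, 1, …, 2, update dist[i][j] ← min(dist[i][j], dist[i][k] + dist[k][j]). The final matrix gives, for each (i, j), the minimum total weight of any directed path from i to j (possibly empty when i = j).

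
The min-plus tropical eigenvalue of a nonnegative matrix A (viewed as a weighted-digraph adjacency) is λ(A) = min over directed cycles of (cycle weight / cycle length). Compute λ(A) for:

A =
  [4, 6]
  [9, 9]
λ(A) = 4

Enumerate directed cycles and compute their means (weight / length). Sample:
  cycle 0 → 0: weight = 4, length = 1, mean = 4/1 ≈ 4.000
  cycle 1 → 1: weight = 9, length = 1, mean = 9/1 ≈ 9.000
  cycle 0 → 1 → 0: weight = 15, length = 2, mean = 15/2 ≈ 7.500
  cycle 1 → 0 → 1: weight = 15, length = 2, mean = 15/2 ≈ 7.500
Minimum mean = 4.000, attained e.g. along the cycle 0 → 0 with weight 4 and length 1. So λ(A) = 4/1 = 4.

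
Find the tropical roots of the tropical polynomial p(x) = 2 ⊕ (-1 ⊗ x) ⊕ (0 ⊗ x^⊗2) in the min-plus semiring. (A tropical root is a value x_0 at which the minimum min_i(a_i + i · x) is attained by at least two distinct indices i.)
Roots: {-1, 3}

Each tropical root is a break point of the lower envelope of the lines y = a_i + i · x (there are 3 lines, with slopes 0, 1, ..., 2). Only the lines that attain the minimum somewhere contribute to roots; other lines are dominated. Here the surviving (envelope) indices are i = 2, i = 1, i = 0.
Intersections between consecutive envelope lines give the roots: for adjacent envelope indices i < j the intersection is x = (a_i − a_j) / (j − i). Reading off the sorted break points: {-1, 3}.
Verification: at each break x_0, at least two indices attain the minimum of min_i(a_i + i · x_0).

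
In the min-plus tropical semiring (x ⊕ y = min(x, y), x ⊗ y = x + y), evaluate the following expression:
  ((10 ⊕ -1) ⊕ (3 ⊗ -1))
((10 ⊕ -1) ⊕ (3 ⊗ -1)) = -1

Expand innermost to outermost. Recall ⊕ takes the minimum of its arguments and ⊗ takes their sum. Working out the expression ((10 ⊕ -1) ⊕ (3 ⊗ -1)) gives -1.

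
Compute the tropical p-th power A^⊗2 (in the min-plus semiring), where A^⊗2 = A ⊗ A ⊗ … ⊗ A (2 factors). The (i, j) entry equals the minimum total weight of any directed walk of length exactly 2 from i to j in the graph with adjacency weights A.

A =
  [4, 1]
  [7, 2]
A^⊗2 =
  [8, 3]
  [9, 4]

Each entry (A^⊗2)_ij equals the minimum over all length-2 walks i = v_0 → v_1 → … → v_2 = j of Σ_t A[v_t][v_{t+1}]. For example, for (i, j) = (0, 1) we minimise over 2 possible intermediate vertex sequences; the minimum is 3, attained along the walk 0 → 1 → 1.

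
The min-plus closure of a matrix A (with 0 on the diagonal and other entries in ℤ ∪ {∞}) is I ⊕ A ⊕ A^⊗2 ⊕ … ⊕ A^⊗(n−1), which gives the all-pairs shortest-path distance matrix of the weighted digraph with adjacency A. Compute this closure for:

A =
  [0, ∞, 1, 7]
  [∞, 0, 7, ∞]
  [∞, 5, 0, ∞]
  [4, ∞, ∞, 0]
Closure =
  [0, 6, 1, 7]
  [∞, 0, 7, ∞]
  [∞, 5, 0, ∞]
  [4, 10, 5, 0]

This is the Floyd-Warshall all-pairs shortest-path computation. For each intermediate vertex k = 0, 1, …, 3, update dist[i][j] ← min(dist[i][j], dist[i][k] + dist[k][j]). The final matrix gives, for each (i, j), the minimum total weight of any directed path from i to j (possibly empty when i = j).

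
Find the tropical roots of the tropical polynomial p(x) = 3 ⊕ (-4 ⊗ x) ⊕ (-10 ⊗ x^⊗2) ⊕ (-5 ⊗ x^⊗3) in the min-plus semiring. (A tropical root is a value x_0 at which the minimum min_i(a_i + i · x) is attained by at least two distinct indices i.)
Roots: {-5, 6, 7}

Each tropical root is a break point of the lower envelope of the lines y = a_i + i · x (there are 4 lines, with slopes 0, 1, ..., 3). Only the lines that attain the minimum somewhere contribute to roots; other lines are dominated. Here the surviving (envelope) indices are i = 3, i = 2, i = 1, i = 0.
Intersections between consecutive envelope lines give the roots: for adjacent envelope indices i < j the intersection is x = (a_i − a_j) / (j − i). Reading off the sorted break points: {-5, 6, 7}.
Verification: at each break x_0, at least two indices attain the minimum of min_i(a_i + i · x_0).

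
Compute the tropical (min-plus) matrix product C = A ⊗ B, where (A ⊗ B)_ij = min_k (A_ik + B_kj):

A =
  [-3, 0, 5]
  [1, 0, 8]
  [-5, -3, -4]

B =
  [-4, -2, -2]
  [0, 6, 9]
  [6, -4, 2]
A ⊗ B =
  [-7, -5, -5]
  [-3, -1, -1]
  [-9, -8, -7]

Apply the min-plus product entry-by-entry:
  C[0][0] = min over k of (A[0][0] + B[0][0] = -3 + -4 = -7, A[0][1] + B[1][0] = 0 + 0 = 0, A[0][2] + B[2][0] = 5 + 6 = 11) = -7 (attained at k = 0)
  C[0][1] = min over k of (A[0][0] + B[0][1] = -3 + -2 = -5, A[0][1] + B[1][1] = 0 + 6 = 6, A[0][2] + B[2][1] = 5 + -4 = 1) = -5 (attained at k = 0)
  C[0][2] = min over k of (A[0][0] + B[0][2] = -3 + -2 = -5, A[0][1] + B[1][2] = 0 + 9 = 9, A[0][2] + B[2][2] = 5 + 2 = 7) = -5 (attained at k = 0)
  C[1][0] = min over k of (A[1][0] + B[0][0] = 1 + -4 = -3, A[1][1] + B[1][0] = 0 + 0 = 0, A[1][2] + B[2][0] = 8 + 6 = 14) = -3 (attained at k = 0)
  C[1][1] = min over k of (A[1][0] + B[0][1] = 1 + -2 = -1, A[1][1] + B[1][1] = 0 + 6 = 6, A[1][2] + B[2][1] = 8 + -4 = 4) = -1 (attained at k = 0)
  C[1][2] = min over k of (A[1][0] + B[0][2] = 1 + -2 = -1, A[1][1] + B[1][2] = 0 + 9 = 9, A[1][2] + B[2][2] = 8 + 2 = 10) = -1 (attained at k = 0)
  C[2][0] = min over k of (A[2][0] + B[0][0] = -5 + -4 = -9, A[2][1] + B[1][0] = -3 + 0 = -3, A[2][2] + B[2][0] = -4 + 6 = 2) = -9 (attained at k = 0)
  C[2][1] = min over k of (A[2][0] + B[0][1] = -5 + -2 = -7, A[2][1] + B[1][1] = -3 + 6 = 3, A[2][2] + B[2][1] = -4 + -4 = -8) = -8 (attained at k = 2)
  C[2][2] = min over k of (A[2][0] + B[0][2] = -5 + -2 = -7, A[2][1] + B[1][2] = -3 + 9 = 6, A[2][2] + B[2][2] = -4 + 2 = -2) = -7 (attained at k = 0)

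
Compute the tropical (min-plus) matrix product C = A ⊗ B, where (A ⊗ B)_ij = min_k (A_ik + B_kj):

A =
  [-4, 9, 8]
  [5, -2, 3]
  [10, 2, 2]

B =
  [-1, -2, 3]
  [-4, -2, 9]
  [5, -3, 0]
A ⊗ B =
  [-5, -6, -1]
  [-6, -4, 3]
  [-2, -1, 2]

Apply the min-plus product entry-by-entry:
  C[0][0] = min over k of (A[0][0] + B[0][0] = -4 + -1 = -5, A[0][1] + B[1][0] = 9 + -4 = 5, A[0][2] + B[2][0] = 8 + 5 = 13) = -5 (attained at k = 0)
  C[0][1] = min over k of (A[0][0] + B[0][1] = -4 + -2 = -6, A[0][1] + B[1][1] = 9 + -2 = 7, A[0][2] + B[2][1] = 8 + -3 = 5) = -6 (attained at k = 0)
  C[0][2] = min over k of (A[0][0] + B[0][2] = -4 + 3 = -1, A[0][1] + B[1][2] = 9 + 9 = 18, A[0][2] + B[2][2] = 8 + 0 = 8) = -1 (attained at k = 0)
  C[1][0] = min over k of (A[1][0] + B[0][0] = 5 + -1 = 4, A[1][1] + B[1][0] = -2 + -4 = -6, A[1][2] + B[2][0] = 3 + 5 = 8) = -6 (attained at k = 1)
  C[1][1] = min over k of (A[1][0] + B[0][1] = 5 + -2 = 3, A[1][1] + B[1][1] = -2 + -2 = -4, A[1][2] + B[2][1] = 3 + -3 = 0) = -4 (attained at k = 1)
  C[1][2] = min over k of (A[1][0] + B[0][2] = 5 + 3 = 8, A[1][1] + B[1][2] = -2 + 9 = 7, A[1][2] + B[2][2] = 3 + 0 = 3) = 3 (attained at k = 2)
  C[2][0] = min over k of (A[2][0] + B[0][0] = 10 + -1 = 9, A[2][1] + B[1][0] = 2 + -4 = -2, A[2][2] + B[2][0] = 2 + 5 = 7) = -2 (attained at k = 1)
  C[2][1] = min over k of (A[2][0] + B[0][1] = 10 + -2 = 8, A[2][1] + B[1][1] = 2 + -2 = 0, A[2][2] + B[2][1] = 2 + -3 = -1) = -1 (attained at k = 2)
  C[2][2] = min over k of (A[2][0] + B[0][2] = 10 + 3 = 13, A[2][1] + B[1][2] = 2 + 9 = 11, A[2][2] + B[2][2] = 2 + 0 = 2) = 2 (attained at k = 2)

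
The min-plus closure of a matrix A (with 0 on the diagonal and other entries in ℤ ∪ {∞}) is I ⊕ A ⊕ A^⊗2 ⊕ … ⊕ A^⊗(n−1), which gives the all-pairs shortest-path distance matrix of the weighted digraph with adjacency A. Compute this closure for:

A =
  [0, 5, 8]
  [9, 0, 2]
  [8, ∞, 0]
Closure =
  [0, 5, 7]
  [9, 0, 2]
  [8, 13, 0]

This is the Floyd-Warshall all-pairs shortest-path computation. For each intermediate vertex k = 0, 1, …, 2, update dist[i][j] ← min(dist[i][j], dist[i][k] + dist[k][j]). The final matrix gives, for each (i, j), the minimum total weight of any directed path from i to j (possibly empty when i = j).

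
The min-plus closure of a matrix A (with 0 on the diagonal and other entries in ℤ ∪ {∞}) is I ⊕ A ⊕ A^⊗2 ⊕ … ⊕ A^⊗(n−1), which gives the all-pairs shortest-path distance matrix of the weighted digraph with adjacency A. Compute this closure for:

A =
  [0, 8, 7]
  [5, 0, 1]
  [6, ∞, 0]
Closure =
  [0, 8, 7]
  [5, 0, 1]
  [6, 14, 0]

This is the Floyd-Warshall all-pairs shortest-path computation. For each intermediate vertex k = 0, 1, …, 2, update dist[i][j] ← min(dist[i][j], dist[i][k] + dist[k][j]). The final matrix gives, for each (i, j), the minimum total weight of any directed path from i to j (possibly empty when i = j).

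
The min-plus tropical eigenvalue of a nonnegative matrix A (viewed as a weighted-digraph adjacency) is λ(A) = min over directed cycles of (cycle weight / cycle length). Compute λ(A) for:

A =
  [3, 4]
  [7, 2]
λ(A) = 2

Enumerate directed cycles and compute their means (weight / length). Sample:
  cycle 0 → 0: weight = 3, length = 1, mean = 3/1 ≈ 3.000
  cycle 1 → 1: weight = 2, length = 1, mean = 2/1 ≈ 2.000
  cycle 0 → 1 → 0: weight = 11, length = 2, mean = 11/2 ≈ 5.500
  cycle 1 → 0 → 1: weight = 11, length = 2, mean = 11/2 ≈ 5.500
Minimum mean = 2.000, attained e.g. along the cycle 1 → 1 with weight 2 and length 1. So λ(A) = 2/1 = 2.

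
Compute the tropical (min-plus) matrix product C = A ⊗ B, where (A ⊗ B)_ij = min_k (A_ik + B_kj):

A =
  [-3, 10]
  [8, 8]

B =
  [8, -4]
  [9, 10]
A ⊗ B =
  [5, -7]
  [16, 4]

Apply the min-plus product entry-by-entry:
  C[0][0] = min over k of (A[0][0] + B[0][0] = -3 + 8 = 5, A[0][1] + B[1][0] = 10 + 9 = 19) = 5 (attained at k = 0)
  C[0][1] = min over k of (A[0][0] + B[0][1] = -3 + -4 = -7, A[0][1] + B[1][1] = 10 + 10 = 20) = -7 (attained at k = 0)
  C[1][0] = min over k of (A[1][0] + B[0][0] = 8 + 8 = 16, A[1][1] + B[1][0] = 8 + 9 = 17) = 16 (attained at k = 0)
  C[1][1] = min over k of (A[1][0] + B[0][1] = 8 + -4 = 4, A[1][1] + B[1][1] = 8 + 10 = 18) = 4 (attained at k = 0)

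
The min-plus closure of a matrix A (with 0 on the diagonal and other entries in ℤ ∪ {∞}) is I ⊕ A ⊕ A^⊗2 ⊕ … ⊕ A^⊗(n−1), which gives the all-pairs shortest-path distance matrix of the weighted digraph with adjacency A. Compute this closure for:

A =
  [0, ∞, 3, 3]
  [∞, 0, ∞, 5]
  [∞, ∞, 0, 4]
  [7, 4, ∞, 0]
Closure =
  [0, 7, 3, 3]
  [12, 0, 15, 5]
  [11, 8, 0, 4]
  [7, 4, 10, 0]

This is the Floyd-Warshall all-pairs shortest-path computation. For each intermediate vertex k = 0, 1, …, 3, update dist[i][j] ← min(dist[i][j], dist[i][k] + dist[k][j]). The final matrix gives, for each (i, j), the minimum total weight of any directed path from i to j (possibly empty when i = j).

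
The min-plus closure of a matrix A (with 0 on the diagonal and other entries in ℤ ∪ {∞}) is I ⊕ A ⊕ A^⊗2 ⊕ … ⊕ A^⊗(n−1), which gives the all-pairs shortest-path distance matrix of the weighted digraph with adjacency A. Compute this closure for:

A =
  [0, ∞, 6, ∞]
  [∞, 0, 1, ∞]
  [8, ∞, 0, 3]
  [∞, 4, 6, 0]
Closure =
  [0, 13, 6, 9]
  [9, 0, 1, 4]
  [8, 7, 0, 3]
  [13, 4, 5, 0]

This is the Floyd-Warshall all-pairs shortest-path computation. For each intermediate vertex k = 0, 1, …, 3, update dist[i][j] ← min(dist[i][j], dist[i][k] + dist[k][j]). The final matrix gives, for each (i, j), the minimum total weight of any directed path from i to j (possibly empty when i = j).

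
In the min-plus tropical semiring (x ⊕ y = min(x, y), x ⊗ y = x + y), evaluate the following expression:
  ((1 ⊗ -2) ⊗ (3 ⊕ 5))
((1 ⊗ -2) ⊗ (3 ⊕ 5)) = 2

Expand innermost to outermost. Recall ⊕ takes the minimum of its arguments and ⊗ takes their sum. Working out the expression ((1 ⊗ -2) ⊗ (3 ⊕ 5)) gives 2.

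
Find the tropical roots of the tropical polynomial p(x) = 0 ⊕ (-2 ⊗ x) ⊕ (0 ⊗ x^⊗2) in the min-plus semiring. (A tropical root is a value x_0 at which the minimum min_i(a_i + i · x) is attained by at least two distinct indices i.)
Roots: {-2, 2}

Each tropical root is a break point of the lower envelope of the lines y = a_i + i · x (there are 3 lines, with slopes 0, 1, ..., 2). Only the lines that attain the minimum somewhere contribute to roots; other lines are dominated. Here the surviving (envelope) indices are i = 2, i = 1, i = 0.
Intersections between consecutive envelope lines give the roots: for adjacent envelope indices i < j the intersection is x = (a_i − a_j) / (j − i). Reading off the sorted break points: {-2, 2}.
Verification: at each break x_0, at least two indices attain the minimum of min_i(a_i + i · x_0).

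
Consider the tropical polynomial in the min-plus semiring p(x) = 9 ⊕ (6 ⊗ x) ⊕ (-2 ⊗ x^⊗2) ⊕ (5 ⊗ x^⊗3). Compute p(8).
p(8) = 9

A tropical monomial a ⊗ x^⊗i evaluates to a + i · x. Evaluating each term at x = 8:
  Term 0 contributes 9 + 0 · 8 = 9
  Term 1 contributes 6 + 1 · 8 = 14
  Term 2 contributes -2 + 2 · 8 = 14
  Term 3 contributes 5 + 3 · 8 = 29
p(8) = ⊕ of these = min[9, 14, 14, 29] = 9.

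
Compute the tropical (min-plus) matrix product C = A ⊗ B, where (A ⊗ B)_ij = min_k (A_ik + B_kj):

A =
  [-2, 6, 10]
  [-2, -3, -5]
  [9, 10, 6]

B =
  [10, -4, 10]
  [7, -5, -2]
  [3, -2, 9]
A ⊗ B =
  [8, -6, 4]
  [-2, -8, -5]
  [9, 4, 8]

Apply the min-plus product entry-by-entry:
  C[0][0] = min over k of (A[0][0] + B[0][0] = -2 + 10 = 8, A[0][1] + B[1][0] = 6 + 7 = 13, A[0][2] + B[2][0] = 10 + 3 = 13) = 8 (attained at k = 0)
  C[0][1] = min over k of (A[0][0] + B[0][1] = -2 + -4 = -6, A[0][1] + B[1][1] = 6 + -5 = 1, A[0][2] + B[2][1] = 10 + -2 = 8) = -6 (attained at k = 0)
  C[0][2] = min over k of (A[0][0] + B[0][2] = -2 + 10 = 8, A[0][1] + B[1][2] = 6 + -2 = 4, A[0][2] + B[2][2] = 10 + 9 = 19) = 4 (attained at k = 1)
  C[1][0] = min over k of (A[1][0] + B[0][0] = -2 + 10 = 8, A[1][1] + B[1][0] = -3 + 7 = 4, A[1][2] + B[2][0] = -5 + 3 = -2) = -2 (attained at k = 2)
  C[1][1] = min over k of (A[1][0] + B[0][1] = -2 + -4 = -6, A[1][1] + B[1][1] = -3 + -5 = -8, A[1][2] + B[2][1] = -5 + -2 = -7) = -8 (attained at k = 1)
  C[1][2] = min over k of (A[1][0] + B[0][2] = -2 + 10 = 8, A[1][1] + B[1][2] = -3 + -2 = -5, A[1][2] + B[2][2] = -5 + 9 = 4) = -5 (attained at k = 1)
  C[2][0] = min over k of (A[2][0] + B[0][0] = 9 + 10 = 19, A[2][1] + B[1][0] = 10 + 7 = 17, A[2][2] + B[2][0] = 6 + 3 = 9) = 9 (attained at k = 2)
  C[2][1] = min over k of (A[2][0] + B[0][1] = 9 + -4 = 5, A[2][1] + B[1][1] = 10 + -5 = 5, A[2][2] + B[2][1] = 6 + -2 = 4) = 4 (attained at k = 2)
  C[2][2] = min over k of (A[2][0] + B[0][2] = 9 + 10 = 19, A[2][1] + B[1][2] = 10 + -2 = 8, A[2][2] + B[2][2] = 6 + 9 = 15) = 8 (attained at k = 1)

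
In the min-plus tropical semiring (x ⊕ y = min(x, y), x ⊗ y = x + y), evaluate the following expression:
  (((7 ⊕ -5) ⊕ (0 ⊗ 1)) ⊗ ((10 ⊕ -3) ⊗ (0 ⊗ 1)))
(((7 ⊕ -5) ⊕ (0 ⊗ 1)) ⊗ ((10 ⊕ -3) ⊗ (0 ⊗ 1))) = -7

Expand innermost to outermost. Recall ⊕ takes the minimum of its arguments and ⊗ takes their sum. Working out the expression (((7 ⊕ -5) ⊕ (0 ⊗ 1)) ⊗ ((10 ⊕ -3) ⊗ (0 ⊗ 1))) gives -7.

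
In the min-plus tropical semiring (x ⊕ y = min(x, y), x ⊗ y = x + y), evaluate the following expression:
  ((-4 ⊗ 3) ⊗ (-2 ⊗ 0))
((-4 ⊗ 3) ⊗ (-2 ⊗ 0)) = -3

Expand innermost to outermost. Recall ⊕ takes the minimum of its arguments and ⊗ takes their sum. Working out the expression ((-4 ⊗ 3) ⊗ (-2 ⊗ 0)) gives -3.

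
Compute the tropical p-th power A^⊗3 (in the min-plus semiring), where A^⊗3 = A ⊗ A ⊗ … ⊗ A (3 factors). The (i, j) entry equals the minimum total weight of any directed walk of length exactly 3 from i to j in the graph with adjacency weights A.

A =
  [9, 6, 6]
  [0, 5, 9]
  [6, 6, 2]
A^⊗3 =
  [11, 12, 10]
  [6, 11, 8]
  [8, 10, 6]

Each entry (A^⊗3)_ij equals the minimum over all length-3 walks i = v_0 → v_1 → … → v_3 = j of Σ_t A[v_t][v_{t+1}]. For example, for (i, j) = (0, 2) we minimise over 9 possible intermediate vertex sequences; the minimum is 10, attained along the walk 0 → 2 → 2 → 2.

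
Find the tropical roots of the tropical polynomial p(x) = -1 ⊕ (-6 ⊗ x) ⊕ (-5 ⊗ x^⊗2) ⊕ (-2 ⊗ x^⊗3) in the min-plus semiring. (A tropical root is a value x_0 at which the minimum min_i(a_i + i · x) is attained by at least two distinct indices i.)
Roots: {-3, -1, 5}

Each tropical root is a break point of the lower envelope of the lines y = a_i + i · x (there are 4 lines, with slopes 0, 1, ..., 3). Only the lines that attain the minimum somewhere contribute to roots; other lines are dominated. Here the surviving (envelope) indices are i = 3, i = 2, i = 1, i = 0.
Intersections between consecutive envelope lines give the roots: for adjacent envelope indices i < j the intersection is x = (a_i − a_j) / (j − i). Reading off the sorted break points: {-3, -1, 5}.
Verification: at each break x_0, at least two indices attain the minimum of min_i(a_i + i · x_0).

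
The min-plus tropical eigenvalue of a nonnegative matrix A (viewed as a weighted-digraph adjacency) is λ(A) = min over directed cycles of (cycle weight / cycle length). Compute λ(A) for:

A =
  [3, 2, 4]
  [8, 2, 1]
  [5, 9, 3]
λ(A) = 2

Enumerate directed cycles and compute their means (weight / length). Sample:
  cycle 0 → 0: weight = 3, length = 1, mean = 3/1 ≈ 3.000
  cycle 1 → 1: weight = 2, length = 1, mean = 2/1 ≈ 2.000
  cycle 2 → 2: weight = 3, length = 1, mean = 3/1 ≈ 3.000
  cycle 0 → 1 → 0: weight = 10, length = 2, mean = 10/2 ≈ 5.000
  cycle 0 → 2 → 0: weight = 9, length = 2, mean = 9/2 ≈ 4.500
  cycle 1 → 0 → 1: weight = 10, length = 2, mean = 10/2 ≈ 5.000
Minimum mean = 2.000, attained e.g. along the cycle 1 → 1 with weight 2 and length 1. So λ(A) = 2/1 = 2.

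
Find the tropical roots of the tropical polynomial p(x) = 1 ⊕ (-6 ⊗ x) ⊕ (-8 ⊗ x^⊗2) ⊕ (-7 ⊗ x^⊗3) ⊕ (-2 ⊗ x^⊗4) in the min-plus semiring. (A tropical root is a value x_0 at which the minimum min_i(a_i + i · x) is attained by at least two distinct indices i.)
Roots: {-5, -1, 2, 7}

Each tropical root is a break point of the lower envelope of the lines y = a_i + i · x (there are 5 lines, with slopes 0, 1, ..., 4). Only the lines that attain the minimum somewhere contribute to roots; other lines are dominated. Here the surviving (envelope) indices are i = 4, i = 3, i = 2, i = 1, i = 0.
Intersections between consecutive envelope lines give the roots: for adjacent envelope indices i < j the intersection is x = (a_i − a_j) / (j − i). Reading off the sorted break points: {-5, -1, 2, 7}.
Verification: at each break x_0, at least two indices attain the minimum of min_i(a_i + i · x_0).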